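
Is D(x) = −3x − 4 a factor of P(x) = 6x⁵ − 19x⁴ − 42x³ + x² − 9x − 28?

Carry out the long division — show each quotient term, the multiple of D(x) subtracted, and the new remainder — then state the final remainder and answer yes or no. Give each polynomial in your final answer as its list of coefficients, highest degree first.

R = [0], so D(x) is a factor of P(x). yes

Step 1: lead(6x⁵ − 19x⁴ − 42x³ + x² − 9x − 28) ÷ lead(D) = 6x⁵ ÷ −3x = −2x⁴. Subtract (−2x⁴)·D = 6x⁵ + 8x⁴. Remainder: −27x⁴ − 42x³ + x² − 9x − 28.
Step 2: lead(−27x⁴ − 42x³ + x² − 9x − 28) ÷ lead(D) = −27x⁴ ÷ −3x = 9x³. Subtract (9x³)·D = −27x⁴ − 36x³. Remainder: −6x³ + x² − 9x − 28.
Step 3: lead(−6x³ + x² − 9x − 28) ÷ lead(D) = −6x³ ÷ −3x = 2x². Subtract (2x²)·D = −6x³ − 8x². Remainder: 9x² − 9x − 28.
Step 4: lead(9x² − 9x − 28) ÷ lead(D) = 9x² ÷ −3x = −3x. Subtract (−3x)·D = 9x² + 12x. Remainder: −21x − 28.
Step 5: lead(−21x − 28) ÷ lead(D) = −21x ÷ −3x = 7. Subtract (7)·D = −21x − 28. Remainder: 0.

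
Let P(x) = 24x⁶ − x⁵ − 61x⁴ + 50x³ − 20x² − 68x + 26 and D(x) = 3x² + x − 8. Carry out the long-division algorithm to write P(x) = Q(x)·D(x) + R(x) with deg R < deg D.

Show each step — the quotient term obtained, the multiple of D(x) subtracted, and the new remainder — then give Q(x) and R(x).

Step 1: lead(24x⁶ − x⁵ − 61x⁴ + 50x³ − 20x² − 68x + 26) ÷ lead(D) = 24x⁶ ÷ 3x² = 8x⁴. Subtract (8x⁴)·D = 24x⁶ + 8x⁵ − 64x⁴. Remainder: −9x⁵ + 3x⁴ + 50x³ − 20x² − 68x + 26.
Step 2: lead(−9x⁵ + 3x⁴ + 50x³ − 20x² − 68x + 26) ÷ lead(D) = −9x⁵ ÷ 3x² = −3x³. Subtract (−3x³)·D = −9x⁵ − 3x⁴ + 24x³. Remainder: 6x⁴ + 26x³ − 20x² − 68x + 26.
Step 3: lead(6x⁴ + 26x³ − 20x² − 68x + 26) ÷ lead(D) = 6x⁴ ÷ 3x² = 2x². Subtract (2x²)·D = 6x⁴ + 2x³ − 16x². Remainder: 24x³ − 4x² − 68x + 26.
Step 4: lead(24x³ − 4x² − 68x + 26) ÷ lead(D) = 24x³ ÷ 3x² = 8x. Subtract (8x)·D = 24x³ + 8x² − 64x. Remainder: −12x² − 4x + 26.
Step 5: lead(−12x² − 4x + 26) ÷ lead(D) = −12x² ÷ 3x² = −4. Subtract (−4)·D = −12x² − 4x + 32. Remainder: −6.

Q(x) = 8x⁴ − 3x³ + 2x² + 8x − 4; R(x) = −6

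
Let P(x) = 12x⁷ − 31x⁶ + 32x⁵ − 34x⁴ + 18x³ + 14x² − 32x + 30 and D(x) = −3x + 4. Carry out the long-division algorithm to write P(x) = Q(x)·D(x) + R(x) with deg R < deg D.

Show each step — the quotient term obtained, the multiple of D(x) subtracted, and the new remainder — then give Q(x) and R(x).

Q(x) = −4x⁶ + 5x⁵ − 4x⁴ + 6x³ + 2x² − 2x + 8; R(x) = −2

Step 1: lead(12x⁷ − 31x⁶ + 32x⁵ − 34x⁴ + 18x³ + 14x² − 32x + 30) ÷ lead(D) = 12x⁷ ÷ −3x = −4x⁶. Subtract (−4x⁶)·D = 12x⁷ − 16x⁶. Remainder: −15x⁶ + 32x⁵ − 34x⁴ + 18x³ + 14x² − 32x + 30.
Step 2: lead(−15x⁶ + 32x⁵ − 34x⁴ + 18x³ + 14x² − 32x + 30) ÷ lead(D) = −15x⁶ ÷ −3x = 5x⁵. Subtract (5x⁵)·D = −15x⁶ + 20x⁵. Remainder: 12x⁵ − 34x⁴ + 18x³ + 14x² − 32x + 30.
Step 3: lead(12x⁵ − 34x⁴ + 18x³ + 14x² − 32x + 30) ÷ lead(D) = 12x⁵ ÷ −3x = −4x⁴. Subtract (−4x⁴)·D = 12x⁵ − 16x⁴. Remainder: −18x⁴ + 18x³ + 14x² − 32x + 30.
Step 4: lead(−18x⁴ + 18x³ + 14x² − 32x + 30) ÷ lead(D) = −18x⁴ ÷ −3x = 6x³. Subtract (6x³)·D = −18x⁴ + 24x³. Remainder: −6x³ + 14x² − 32x + 30.
Step 5: lead(−6x³ + 14x² − 32x + 30) ÷ lead(D) = −6x³ ÷ −3x = 2x². Subtract (2x²)·D = −6x³ + 8x². Remainder: 6x² − 32x + 30.
Step 6: lead(6x² − 32x + 30) ÷ lead(D) = 6x² ÷ −3x = −2x. Subtract (−2x)·D = 6x² − 8x. Remainder: −24x + 30.
Step 7: lead(−24x + 30) ÷ lead(D) = −24x ÷ −3x = 8. Subtract (8)·D = −24x + 32. Remainder: −2.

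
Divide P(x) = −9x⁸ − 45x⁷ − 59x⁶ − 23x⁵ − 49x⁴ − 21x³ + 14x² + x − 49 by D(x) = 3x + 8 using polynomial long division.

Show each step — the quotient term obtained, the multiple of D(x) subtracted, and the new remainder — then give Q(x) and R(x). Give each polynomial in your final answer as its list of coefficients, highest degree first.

Step 1: lead(−9x⁸ − 45x⁷ − 59x⁶ − 23x⁵ − 49x⁴ − 21x³ + 14x² + x − 49) ÷ lead(D) = −9x⁸ ÷ 3x = −3x⁷. Subtract (−3x⁷)·D = −9x⁸ − 24x⁷. Remainder: −21x⁷ − 59x⁶ − 23x⁵ − 49x⁴ − 21x³ + 14x² + x − 49.
Step 2: lead(−21x⁷ − 59x⁶ − 23x⁵ − 49x⁴ − 21x³ + 14x² + x − 49) ÷ lead(D) = −21x⁷ ÷ 3x = −7x⁶. Subtract (−7x⁶)·D = −21x⁷ − 56x⁶. Remainder: −3x⁶ − 23x⁵ − 49x⁴ − 21x³ + 14x² + x − 49.
Step 3: lead(−3x⁶ − 23x⁵ − 49x⁴ − 21x³ + 14x² + x − 49) ÷ lead(D) = −3x⁶ ÷ 3x = −x⁵. Subtract (−x⁵)·D = −3x⁶ − 8x⁵. Remainder: −15x⁵ − 49x⁴ − 21x³ + 14x² + x − 49.
Step 4: lead(−15x⁵ − 49x⁴ − 21x³ + 14x² + x − 49) ÷ lead(D) = −15x⁵ ÷ 3x = −5x⁴. Subtract (−5x⁴)·D = −15x⁵ − 40x⁴. Remainder: −9x⁴ − 21x³ + 14x² + x − 49.
Step 5: lead(−9x⁴ − 21x³ + 14x² + x − 49) ÷ lead(D) = −9x⁴ ÷ 3x = −3x³. Subtract (−3x³)·D = −9x⁴ − 24x³. Remainder: 3x³ + 14x² + x − 49.
Step 6: lead(3x³ + 14x² + x − 49) ÷ lead(D) = 3x³ ÷ 3x = x². Subtract (x²)·D = 3x³ + 8x². Remainder: 6x² + x − 49.
Step 7: lead(6x² + x − 49) ÷ lead(D) = 6x² ÷ 3x = 2x. Subtract (2x)·D = 6x² + 16x. Remainder: −15x − 49.
Step 8: lead(−15x − 49) ÷ lead(D) = −15x ÷ 3x = −5. Subtract (−5)·D = −15x − 40. Remainder: −9.

Q = [-3, -7, -1, -5, -3, 1, 2, -5]; R = [-9]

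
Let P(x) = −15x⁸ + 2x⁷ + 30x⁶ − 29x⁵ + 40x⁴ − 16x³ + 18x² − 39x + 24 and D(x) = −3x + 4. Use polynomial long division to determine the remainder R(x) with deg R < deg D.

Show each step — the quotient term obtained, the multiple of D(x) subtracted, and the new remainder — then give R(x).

R(x) = 4

Step 1: lead(−15x⁸ + 2x⁷ + 30x⁶ − 29x⁵ + 40x⁴ − 16x³ + 18x² − 39x + 24) ÷ lead(D) = −15x⁸ ÷ −3x = 5x⁷. Subtract (5x⁷)·D = −15x⁸ + 20x⁷. Remainder: −18x⁷ + 30x⁶ − 29x⁵ + 40x⁴ − 16x³ + 18x² − 39x + 24.
Step 2: lead(−18x⁷ + 30x⁶ − 29x⁵ + 40x⁴ − 16x³ + 18x² − 39x + 24) ÷ lead(D) = −18x⁷ ÷ −3x = 6x⁶. Subtract (6x⁶)·D = −18x⁷ + 24x⁶. Remainder: 6x⁶ − 29x⁵ + 40x⁴ − 16x³ + 18x² − 39x + 24.
Step 3: lead(6x⁶ − 29x⁵ + 40x⁴ − 16x³ + 18x² − 39x + 24) ÷ lead(D) = 6x⁶ ÷ −3x = −2x⁵. Subtract (−2x⁵)·D = 6x⁶ − 8x⁵. Remainder: −21x⁵ + 40x⁴ − 16x³ + 18x² − 39x + 24.
Step 4: lead(−21x⁵ + 40x⁴ − 16x³ + 18x² − 39x + 24) ÷ lead(D) = −21x⁵ ÷ −3x = 7x⁴. Subtract (7x⁴)·D = −21x⁵ + 28x⁴. Remainder: 12x⁴ − 16x³ + 18x² − 39x + 24.
Step 5: lead(12x⁴ − 16x³ + 18x² − 39x + 24) ÷ lead(D) = 12x⁴ ÷ −3x = −4x³. Subtract (−4x³)·D = 12x⁴ − 16x³. Remainder: 18x² − 39x + 24.
Step 6: lead(18x² − 39x + 24) ÷ lead(D) = 18x² ÷ −3x = −6x. Subtract (−6x)·D = 18x² − 24x. Remainder: −15x + 24.
Step 7: lead(−15x + 24) ÷ lead(D) = −15x ÷ −3x = 5. Subtract (5)·D = −15x + 20. Remainder: 4.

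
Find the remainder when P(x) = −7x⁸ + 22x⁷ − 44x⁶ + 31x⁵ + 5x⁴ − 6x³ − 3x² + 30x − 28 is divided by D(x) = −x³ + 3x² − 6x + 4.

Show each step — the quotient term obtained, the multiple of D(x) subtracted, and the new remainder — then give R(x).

Step 1: lead(−7x⁸ + 22x⁷ − 44x⁶ + 31x⁵ + 5x⁴ − 6x³ − 3x² + 30x − 28) ÷ lead(D) = −7x⁸ ÷ −x³ = 7x⁵. Subtract (7x⁵)·D = −7x⁸ + 21x⁷ − 42x⁶ + 28x⁵. Remainder: x⁷ − 2x⁶ + 3x⁵ + 5x⁴ − 6x³ − 3x² + 30x − 28.
Step 2: lead(x⁷ − 2x⁶ + 3x⁵ + 5x⁴ − 6x³ − 3x² + 30x − 28) ÷ lead(D) = x⁷ ÷ −x³ = −x⁴. Subtract (−x⁴)·D = x⁷ − 3x⁶ + 6x⁵ − 4x⁴. Remainder: x⁶ − 3x⁵ + 9x⁴ − 6x³ − 3x² + 30x − 28.
Step 3: lead(x⁶ − 3x⁵ + 9x⁴ − 6x³ − 3x² + 30x − 28) ÷ lead(D) = x⁶ ÷ −x³ = −x³. Subtract (−x³)·D = x⁶ − 3x⁵ + 6x⁴ − 4x³. Remainder: 3x⁴ − 2x³ − 3x² + 30x − 28.
Step 4: lead(3x⁴ − 2x³ − 3x² + 30x − 28) ÷ lead(D) = 3x⁴ ÷ −x³ = −3x. Subtract (−3x)·D = 3x⁴ − 9x³ + 18x² − 12x. Remainder: 7x³ − 21x² + 42x − 28.
Step 5: lead(7x³ − 21x² + 42x − 28) ÷ lead(D) = 7x³ ÷ −x³ = −7. Subtract (−7)·D = 7x³ − 21x² + 42x − 28. Remainder: 0.

R(x) = 0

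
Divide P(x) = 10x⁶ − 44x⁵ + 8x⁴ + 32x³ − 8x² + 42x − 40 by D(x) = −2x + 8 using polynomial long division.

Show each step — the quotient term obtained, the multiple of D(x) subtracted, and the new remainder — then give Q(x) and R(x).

Step 1: lead(10x⁶ − 44x⁵ + 8x⁴ + 32x³ − 8x² + 42x − 40) ÷ lead(D) = 10x⁶ ÷ −2x = −5x⁵. Subtract (−5x⁵)·D = 10x⁶ − 40x⁵. Remainder: −4x⁵ + 8x⁴ + 32x³ − 8x² + 42x − 40.
Step 2: lead(−4x⁵ + 8x⁴ + 32x³ − 8x² + 42x − 40) ÷ lead(D) = −4x⁵ ÷ −2x = 2x⁴. Subtract (2x⁴)·D = −4x⁵ + 16x⁴. Remainder: −8x⁴ + 32x³ − 8x² + 42x − 40.
Step 3: lead(−8x⁴ + 32x³ − 8x² + 42x − 40) ÷ lead(D) = −8x⁴ ÷ −2x = 4x³. Subtract (4x³)·D = −8x⁴ + 32x³. Remainder: −8x² + 42x − 40.
Step 4: lead(−8x² + 42x − 40) ÷ lead(D) = −8x² ÷ −2x = 4x. Subtract (4x)·D = −8x² + 32x. Remainder: 10x − 40.
Step 5: lead(10x − 40) ÷ lead(D) = 10x ÷ −2x = −5. Subtract (−5)·D = 10x − 40. Remainder: 0.

Q(x) = −5x⁵ + 2x⁴ + 4x³ + 4x − 5; R(x) = 0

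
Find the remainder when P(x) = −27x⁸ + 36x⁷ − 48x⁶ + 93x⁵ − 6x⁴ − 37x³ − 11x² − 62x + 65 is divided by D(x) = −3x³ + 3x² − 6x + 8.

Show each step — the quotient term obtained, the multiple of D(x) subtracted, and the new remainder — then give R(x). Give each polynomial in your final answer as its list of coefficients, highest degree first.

Step 1: lead(−27x⁸ + 36x⁷ − 48x⁶ + 93x⁵ − 6x⁴ − 37x³ − 11x² − 62x + 65) ÷ lead(D) = −27x⁸ ÷ −3x³ = 9x⁵. Subtract (9x⁵)·D = −27x⁸ + 27x⁷ − 54x⁶ + 72x⁵. Remainder: 9x⁷ + 6x⁶ + 21x⁵ − 6x⁴ − 37x³ − 11x² − 62x + 65.
Step 2: lead(9x⁷ + 6x⁶ + 21x⁵ − 6x⁴ − 37x³ − 11x² − 62x + 65) ÷ lead(D) = 9x⁷ ÷ −3x³ = −3x⁴. Subtract (−3x⁴)·D = 9x⁷ − 9x⁶ + 18x⁵ − 24x⁴. Remainder: 15x⁶ + 3x⁵ + 18x⁴ − 37x³ − 11x² − 62x + 65.
Step 3: lead(15x⁶ + 3x⁵ + 18x⁴ − 37x³ − 11x² − 62x + 65) ÷ lead(D) = 15x⁶ ÷ −3x³ = −5x³. Subtract (−5x³)·D = 15x⁶ − 15x⁵ + 30x⁴ − 40x³. Remainder: 18x⁵ − 12x⁴ + 3x³ − 11x² − 62x + 65.
Step 4: lead(18x⁵ − 12x⁴ + 3x³ − 11x² − 62x + 65) ÷ lead(D) = 18x⁵ ÷ −3x³ = −6x². Subtract (−6x²)·D = 18x⁵ − 18x⁴ + 36x³ − 48x². Remainder: 6x⁴ − 33x³ + 37x² − 62x + 65.
Step 5: lead(6x⁴ − 33x³ + 37x² − 62x + 65) ÷ lead(D) = 6x⁴ ÷ −3x³ = −2x. Subtract (−2x)·D = 6x⁴ − 6x³ + 12x² − 16x. Remainder: −27x³ + 25x² − 46x + 65.
Step 6: lead(−27x³ + 25x² − 46x + 65) ÷ lead(D) = −27x³ ÷ −3x³ = 9. Subtract (9)·D = −27x³ + 27x² − 54x + 72. Remainder: −2x² + 8x − 7.

R = [-2, 8, -7]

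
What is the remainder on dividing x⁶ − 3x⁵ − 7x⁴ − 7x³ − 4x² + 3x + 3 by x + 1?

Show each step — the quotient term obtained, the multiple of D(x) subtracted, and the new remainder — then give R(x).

Step 1: lead(x⁶ − 3x⁵ − 7x⁴ − 7x³ − 4x² + 3x + 3) ÷ lead(D) = x⁶ ÷ x = x⁵. Subtract (x⁵)·D = x⁶ + x⁵. Remainder: −4x⁵ − 7x⁴ − 7x³ − 4x² + 3x + 3.
Step 2: lead(−4x⁵ − 7x⁴ − 7x³ − 4x² + 3x + 3) ÷ lead(D) = −4x⁵ ÷ x = −4x⁴. Subtract (−4x⁴)·D = −4x⁵ − 4x⁴. Remainder: −3x⁴ − 7x³ − 4x² + 3x + 3.
Step 3: lead(−3x⁴ − 7x³ − 4x² + 3x + 3) ÷ lead(D) = −3x⁴ ÷ x = −3x³. Subtract (−3x³)·D = −3x⁴ − 3x³. Remainder: −4x³ − 4x² + 3x + 3.
Step 4: lead(−4x³ − 4x² + 3x + 3) ÷ lead(D) = −4x³ ÷ x = −4x². Subtract (−4x²)·D = −4x³ − 4x². Remainder: 3x + 3.
Step 5: lead(3x + 3) ÷ lead(D) = 3x ÷ x = 3. Subtract (3)·D = 3x + 3. Remainder: 0.

R(x) = 0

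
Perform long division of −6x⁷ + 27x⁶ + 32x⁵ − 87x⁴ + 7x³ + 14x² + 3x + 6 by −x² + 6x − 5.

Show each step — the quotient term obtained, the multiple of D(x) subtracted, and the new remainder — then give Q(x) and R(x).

Step 1: lead(−6x⁷ + 27x⁶ + 32x⁵ − 87x⁴ + 7x³ + 14x² + 3x + 6) ÷ lead(D) = −6x⁷ ÷ −x² = 6x⁵. Subtract (6x⁵)·D = −6x⁷ + 36x⁶ − 30x⁵. Remainder: −9x⁶ + 62x⁵ − 87x⁴ + 7x³ + 14x² + 3x + 6.
Step 2: lead(−9x⁶ + 62x⁵ − 87x⁴ + 7x³ + 14x² + 3x + 6) ÷ lead(D) = −9x⁶ ÷ −x² = 9x⁴. Subtract (9x⁴)·D = −9x⁶ + 54x⁵ − 45x⁴. Remainder: 8x⁵ − 42x⁴ + 7x³ + 14x² + 3x + 6.
Step 3: lead(8x⁵ − 42x⁴ + 7x³ + 14x² + 3x + 6) ÷ lead(D) = 8x⁵ ÷ −x² = −8x³. Subtract (−8x³)·D = 8x⁵ − 48x⁴ + 40x³. Remainder: 6x⁴ − 33x³ + 14x² + 3x + 6.
Step 4: lead(6x⁴ − 33x³ + 14x² + 3x + 6) ÷ lead(D) = 6x⁴ ÷ −x² = −6x². Subtract (−6x²)·D = 6x⁴ − 36x³ + 30x². Remainder: 3x³ − 16x² + 3x + 6.
Step 5: lead(3x³ − 16x² + 3x + 6) ÷ lead(D) = 3x³ ÷ −x² = −3x. Subtract (−3x)·D = 3x³ − 18x² + 15x. Remainder: 2x² − 12x + 6.
Step 6: lead(2x² − 12x + 6) ÷ lead(D) = 2x² ÷ −x² = −2. Subtract (−2)·D = 2x² − 12x + 10. Remainder: −4.

Q(x) = 6x⁵ + 9x⁴ − 8x³ − 6x² − 3x − 2; R(x) = −4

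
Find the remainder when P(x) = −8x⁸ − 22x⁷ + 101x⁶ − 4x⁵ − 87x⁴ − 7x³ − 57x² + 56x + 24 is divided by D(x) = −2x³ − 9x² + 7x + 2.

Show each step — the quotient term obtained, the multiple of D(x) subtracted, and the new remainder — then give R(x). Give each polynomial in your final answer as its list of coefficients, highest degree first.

Step 1: lead(−8x⁸ − 22x⁷ + 101x⁶ − 4x⁵ − 87x⁴ − 7x³ − 57x² + 56x + 24) ÷ lead(D) = −8x⁸ ÷ −2x³ = 4x⁵. Subtract (4x⁵)·D = −8x⁸ − 36x⁷ + 28x⁶ + 8x⁵. Remainder: 14x⁷ + 73x⁶ − 12x⁵ − 87x⁴ − 7x³ − 57x² + 56x + 24.
Step 2: lead(14x⁷ + 73x⁶ − 12x⁵ − 87x⁴ − 7x³ − 57x² + 56x + 24) ÷ lead(D) = 14x⁷ ÷ −2x³ = −7x⁴. Subtract (−7x⁴)·D = 14x⁷ + 63x⁶ − 49x⁵ − 14x⁴. Remainder: 10x⁶ + 37x⁵ − 73x⁴ − 7x³ − 57x² + 56x + 24.
Step 3: lead(10x⁶ + 37x⁵ − 73x⁴ − 7x³ − 57x² + 56x + 24) ÷ lead(D) = 10x⁶ ÷ −2x³ = −5x³. Subtract (−5x³)·D = 10x⁶ + 45x⁵ − 35x⁴ − 10x³. Remainder: −8x⁵ − 38x⁴ + 3x³ − 57x² + 56x + 24.
Step 4: lead(−8x⁵ − 38x⁴ + 3x³ − 57x² + 56x + 24) ÷ lead(D) = −8x⁵ ÷ −2x³ = 4x². Subtract (4x²)·D = −8x⁵ − 36x⁴ + 28x³ + 8x². Remainder: −2x⁴ − 25x³ − 65x² + 56x + 24.
Step 5: lead(−2x⁴ − 25x³ − 65x² + 56x + 24) ÷ lead(D) = −2x⁴ ÷ −2x³ = x. Subtract (x)·D = −2x⁴ − 9x³ + 7x² + 2x. Remainder: −16x³ − 72x² + 54x + 24.
Step 6: lead(−16x³ − 72x² + 54x + 24) ÷ lead(D) = −16x³ ÷ −2x³ = 8. Subtract (8)·D = −16x³ − 72x² + 56x + 16. Remainder: −2x + 8.

R = [-2, 8]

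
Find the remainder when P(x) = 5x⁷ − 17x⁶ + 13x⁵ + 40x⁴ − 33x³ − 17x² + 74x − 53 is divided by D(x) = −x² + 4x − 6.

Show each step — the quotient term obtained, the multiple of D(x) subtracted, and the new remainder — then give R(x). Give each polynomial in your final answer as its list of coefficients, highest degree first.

Step 1: lead(5x⁷ − 17x⁶ + 13x⁵ + 40x⁴ − 33x³ − 17x² + 74x − 53) ÷ lead(D) = 5x⁷ ÷ −x² = −5x⁵. Subtract (−5x⁵)·D = 5x⁷ − 20x⁶ + 30x⁵. Remainder: 3x⁶ − 17x⁵ + 40x⁴ − 33x³ − 17x² + 74x − 53.
Step 2: lead(3x⁶ − 17x⁵ + 40x⁴ − 33x³ − 17x² + 74x − 53) ÷ lead(D) = 3x⁶ ÷ −x² = −3x⁴. Subtract (−3x⁴)·D = 3x⁶ − 12x⁵ + 18x⁴. Remainder: −5x⁵ + 22x⁴ − 33x³ − 17x² + 74x − 53.
Step 3: lead(−5x⁵ + 22x⁴ − 33x³ − 17x² + 74x − 53) ÷ lead(D) = −5x⁵ ÷ −x² = 5x³. Subtract (5x³)·D = −5x⁵ + 20x⁴ − 30x³. Remainder: 2x⁴ − 3x³ − 17x² + 74x − 53.
Step 4: lead(2x⁴ − 3x³ − 17x² + 74x − 53) ÷ lead(D) = 2x⁴ ÷ −x² = −2x². Subtract (−2x²)·D = 2x⁴ − 8x³ + 12x². Remainder: 5x³ − 29x² + 74x − 53.
Step 5: lead(5x³ − 29x² + 74x − 53) ÷ lead(D) = 5x³ ÷ −x² = −5x. Subtract (−5x)·D = 5x³ − 20x² + 30x. Remainder: −9x² + 44x − 53.
Step 6: lead(−9x² + 44x − 53) ÷ lead(D) = −9x² ÷ −x² = 9. Subtract (9)·D = −9x² + 36x − 54. Remainder: 8x + 1.

R = [8, 1]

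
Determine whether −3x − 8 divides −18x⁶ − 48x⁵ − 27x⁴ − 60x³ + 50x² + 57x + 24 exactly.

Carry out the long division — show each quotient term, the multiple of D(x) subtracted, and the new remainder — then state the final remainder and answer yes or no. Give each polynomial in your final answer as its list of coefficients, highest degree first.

Step 1: lead(−18x⁶ − 48x⁵ − 27x⁴ − 60x³ + 50x² + 57x + 24) ÷ lead(D) = −18x⁶ ÷ −3x = 6x⁵. Subtract (6x⁵)·D = −18x⁶ − 48x⁵. Remainder: −27x⁴ − 60x³ + 50x² + 57x + 24.
Step 2: lead(−27x⁴ − 60x³ + 50x² + 57x + 24) ÷ lead(D) = −27x⁴ ÷ −3x = 9x³. Subtract (9x³)·D = −27x⁴ − 72x³. Remainder: 12x³ + 50x² + 57x + 24.
Step 3: lead(12x³ + 50x² + 57x + 24) ÷ lead(D) = 12x³ ÷ −3x = −4x². Subtract (−4x²)·D = 12x³ + 32x². Remainder: 18x² + 57x + 24.
Step 4: lead(18x² + 57x + 24) ÷ lead(D) = 18x² ÷ −3x = −6x. Subtract (−6x)·D = 18x² + 48x. Remainder: 9x + 24.
Step 5: lead(9x + 24) ÷ lead(D) = 9x ÷ −3x = −3. Subtract (−3)·D = 9x + 24. Remainder: 0.

R = [0], so D(x) is a factor of P(x). yes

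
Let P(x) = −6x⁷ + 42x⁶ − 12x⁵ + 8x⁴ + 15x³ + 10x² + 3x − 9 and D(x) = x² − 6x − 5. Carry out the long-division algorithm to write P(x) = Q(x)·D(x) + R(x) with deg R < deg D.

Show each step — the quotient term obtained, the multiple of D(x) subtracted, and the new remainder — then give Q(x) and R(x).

Step 1: lead(−6x⁷ + 42x⁶ − 12x⁵ + 8x⁴ + 15x³ + 10x² + 3x − 9) ÷ lead(D) = −6x⁷ ÷ x² = −6x⁵. Subtract (−6x⁵)·D = −6x⁷ + 36x⁶ + 30x⁵. Remainder: 6x⁶ − 42x⁵ + 8x⁴ + 15x³ + 10x² + 3x − 9.
Step 2: lead(6x⁶ − 42x⁵ + 8x⁴ + 15x³ + 10x² + 3x − 9) ÷ lead(D) = 6x⁶ ÷ x² = 6x⁴. Subtract (6x⁴)·D = 6x⁶ − 36x⁵ − 30x⁴. Remainder: −6x⁵ + 38x⁴ + 15x³ + 10x² + 3x − 9.
Step 3: lead(−6x⁵ + 38x⁴ + 15x³ + 10x² + 3x − 9) ÷ lead(D) = −6x⁵ ÷ x² = −6x³. Subtract (−6x³)·D = −6x⁵ + 36x⁴ + 30x³. Remainder: 2x⁴ − 15x³ + 10x² + 3x − 9.
Step 4: lead(2x⁴ − 15x³ + 10x² + 3x − 9) ÷ lead(D) = 2x⁴ ÷ x² = 2x². Subtract (2x²)·D = 2x⁴ − 12x³ − 10x². Remainder: −3x³ + 20x² + 3x − 9.
Step 5: lead(−3x³ + 20x² + 3x − 9) ÷ lead(D) = −3x³ ÷ x² = −3x. Subtract (−3x)·D = −3x³ + 18x² + 15x. Remainder: 2x² − 12x − 9.
Step 6: lead(2x² − 12x − 9) ÷ lead(D) = 2x² ÷ x² = 2. Subtract (2)·D = 2x² − 12x − 10. Remainder: 1.

Q(x) = −6x⁵ + 6x⁴ − 6x³ + 2x² − 3x + 2; R(x) = 1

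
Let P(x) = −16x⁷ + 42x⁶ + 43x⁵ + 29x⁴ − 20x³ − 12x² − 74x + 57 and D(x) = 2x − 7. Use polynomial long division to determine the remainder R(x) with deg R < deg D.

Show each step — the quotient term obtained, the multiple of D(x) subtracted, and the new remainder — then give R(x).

Step 1: lead(−16x⁷ + 42x⁶ + 43x⁵ + 29x⁴ − 20x³ − 12x² − 74x + 57) ÷ lead(D) = −16x⁷ ÷ 2x = −8x⁶. Subtract (−8x⁶)·D = −16x⁷ + 56x⁶. Remainder: −14x⁶ + 43x⁵ + 29x⁴ − 20x³ − 12x² − 74x + 57.
Step 2: lead(−14x⁶ + 43x⁵ + 29x⁴ − 20x³ − 12x² − 74x + 57) ÷ lead(D) = −14x⁶ ÷ 2x = −7x⁵. Subtract (−7x⁵)·D = −14x⁶ + 49x⁵. Remainder: −6x⁵ + 29x⁴ − 20x³ − 12x² − 74x + 57.
Step 3: lead(−6x⁵ + 29x⁴ − 20x³ − 12x² − 74x + 57) ÷ lead(D) = −6x⁵ ÷ 2x = −3x⁴. Subtract (−3x⁴)·D = −6x⁵ + 21x⁴. Remainder: 8x⁴ − 20x³ − 12x² − 74x + 57.
Step 4: lead(8x⁴ − 20x³ − 12x² − 74x + 57) ÷ lead(D) = 8x⁴ ÷ 2x = 4x³. Subtract (4x³)·D = 8x⁴ − 28x³. Remainder: 8x³ − 12x² − 74x + 57.
Step 5: lead(8x³ − 12x² − 74x + 57) ÷ lead(D) = 8x³ ÷ 2x = 4x². Subtract (4x²)·D = 8x³ − 28x². Remainder: 16x² − 74x + 57.
Step 6: lead(16x² − 74x + 57) ÷ lead(D) = 16x² ÷ 2x = 8x. Subtract (8x)·D = 16x² − 56x. Remainder: −18x + 57.
Step 7: lead(−18x + 57) ÷ lead(D) = −18x ÷ 2x = −9. Subtract (−9)·D = −18x + 63. Remainder: −6.

R(x) = −6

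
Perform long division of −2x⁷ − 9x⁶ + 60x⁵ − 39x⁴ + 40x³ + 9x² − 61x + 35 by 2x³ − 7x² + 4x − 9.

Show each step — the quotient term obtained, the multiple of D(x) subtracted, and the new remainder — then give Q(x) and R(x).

Q(x) = −x⁴ − 8x³ + 4x² + 6x − 3; R(x) = 5x + 8

Step 1: lead(−2x⁷ − 9x⁶ + 60x⁵ − 39x⁴ + 40x³ + 9x² − 61x + 35) ÷ lead(D) = −2x⁷ ÷ 2x³ = −x⁴. Subtract (−x⁴)·D = −2x⁷ + 7x⁶ − 4x⁵ + 9x⁴. Remainder: −16x⁶ + 64x⁵ − 48x⁴ + 40x³ + 9x² − 61x + 35.
Step 2: lead(−16x⁶ + 64x⁵ − 48x⁴ + 40x³ + 9x² − 61x + 35) ÷ lead(D) = −16x⁶ ÷ 2x³ = −8x³. Subtract (−8x³)·D = −16x⁶ + 56x⁵ − 32x⁴ + 72x³. Remainder: 8x⁵ − 16x⁴ − 32x³ + 9x² − 61x + 35.
Step 3: lead(8x⁵ − 16x⁴ − 32x³ + 9x² − 61x + 35) ÷ lead(D) = 8x⁵ ÷ 2x³ = 4x². Subtract (4x²)·D = 8x⁵ − 28x⁴ + 16x³ − 36x². Remainder: 12x⁴ − 48x³ + 45x² − 61x + 35.
Step 4: lead(12x⁴ − 48x³ + 45x² − 61x + 35) ÷ lead(D) = 12x⁴ ÷ 2x³ = 6x. Subtract (6x)·D = 12x⁴ − 42x³ + 24x² − 54x. Remainder: −6x³ + 21x² − 7x + 35.
Step 5: lead(−6x³ + 21x² − 7x + 35) ÷ lead(D) = −6x³ ÷ 2x³ = −3. Subtract (−3)·D = −6x³ + 21x² − 12x + 27. Remainder: 5x + 8.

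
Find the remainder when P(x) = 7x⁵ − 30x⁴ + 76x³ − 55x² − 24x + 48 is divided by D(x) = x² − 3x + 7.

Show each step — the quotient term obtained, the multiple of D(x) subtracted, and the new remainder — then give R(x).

Step 1: lead(7x⁵ − 30x⁴ + 76x³ − 55x² − 24x + 48) ÷ lead(D) = 7x⁵ ÷ x² = 7x³. Subtract (7x³)·D = 7x⁵ − 21x⁴ + 49x³. Remainder: −9x⁴ + 27x³ − 55x² − 24x + 48.
Step 2: lead(−9x⁴ + 27x³ − 55x² − 24x + 48) ÷ lead(D) = −9x⁴ ÷ x² = −9x². Subtract (−9x²)·D = −9x⁴ + 27x³ − 63x². Remainder: 8x² − 24x + 48.
Step 3: lead(8x² − 24x + 48) ÷ lead(D) = 8x² ÷ x² = 8. Subtract (8)·D = 8x² − 24x + 56. Remainder: −8.

R(x) = −8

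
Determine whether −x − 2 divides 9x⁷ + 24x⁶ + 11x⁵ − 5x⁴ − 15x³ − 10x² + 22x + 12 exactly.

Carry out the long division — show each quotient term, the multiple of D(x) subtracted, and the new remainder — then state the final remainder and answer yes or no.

R(x) = 0, so D(x) is a factor of P(x). yes

Step 1: lead(9x⁷ + 24x⁶ + 11x⁵ − 5x⁴ − 15x³ − 10x² + 22x + 12) ÷ lead(D) = 9x⁷ ÷ −x = −9x⁶. Subtract (−9x⁶)·D = 9x⁷ + 18x⁶. Remainder: 6x⁶ + 11x⁵ − 5x⁴ − 15x³ − 10x² + 22x + 12.
Step 2: lead(6x⁶ + 11x⁵ − 5x⁴ − 15x³ − 10x² + 22x + 12) ÷ lead(D) = 6x⁶ ÷ −x = −6x⁵. Subtract (−6x⁵)·D = 6x⁶ + 12x⁵. Remainder: −x⁵ − 5x⁴ − 15x³ − 10x² + 22x + 12.
Step 3: lead(−x⁵ − 5x⁴ − 15x³ − 10x² + 22x + 12) ÷ lead(D) = −x⁵ ÷ −x = x⁴. Subtract (x⁴)·D = −x⁵ − 2x⁴. Remainder: −3x⁴ − 15x³ − 10x² + 22x + 12.
Step 4: lead(−3x⁴ − 15x³ − 10x² + 22x + 12) ÷ lead(D) = −3x⁴ ÷ −x = 3x³. Subtract (3x³)·D = −3x⁴ − 6x³. Remainder: −9x³ − 10x² + 22x + 12.
Step 5: lead(−9x³ − 10x² + 22x + 12) ÷ lead(D) = −9x³ ÷ −x = 9x². Subtract (9x²)·D = −9x³ − 18x². Remainder: 8x² + 22x + 12.
Step 6: lead(8x² + 22x + 12) ÷ lead(D) = 8x² ÷ −x = −8x. Subtract (−8x)·D = 8x² + 16x. Remainder: 6x + 12.
Step 7: lead(6x + 12) ÷ lead(D) = 6x ÷ −x = −6. Subtract (−6)·D = 6x + 12. Remainder: 0.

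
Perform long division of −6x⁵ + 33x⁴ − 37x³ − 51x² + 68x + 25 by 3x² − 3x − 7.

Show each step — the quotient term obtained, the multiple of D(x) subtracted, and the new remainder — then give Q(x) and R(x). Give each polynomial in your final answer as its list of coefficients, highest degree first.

Q = [-2, 9, -8, -4]; R = [-3]

Step 1: lead(−6x⁵ + 33x⁴ − 37x³ − 51x² + 68x + 25) ÷ lead(D) = −6x⁵ ÷ 3x² = −2x³. Subtract (−2x³)·D = −6x⁵ + 6x⁴ + 14x³. Remainder: 27x⁴ − 51x³ − 51x² + 68x + 25.
Step 2: lead(27x⁴ − 51x³ − 51x² + 68x + 25) ÷ lead(D) = 27x⁴ ÷ 3x² = 9x². Subtract (9x²)·D = 27x⁴ − 27x³ − 63x². Remainder: −24x³ + 12x² + 68x + 25.
Step 3: lead(−24x³ + 12x² + 68x + 25) ÷ lead(D) = −24x³ ÷ 3x² = −8x. Subtract (−8x)·D = −24x³ + 24x² + 56x. Remainder: −12x² + 12x + 25.
Step 4: lead(−12x² + 12x + 25) ÷ lead(D) = −12x² ÷ 3x² = −4. Subtract (−4)·D = −12x² + 12x + 28. Remainder: −3.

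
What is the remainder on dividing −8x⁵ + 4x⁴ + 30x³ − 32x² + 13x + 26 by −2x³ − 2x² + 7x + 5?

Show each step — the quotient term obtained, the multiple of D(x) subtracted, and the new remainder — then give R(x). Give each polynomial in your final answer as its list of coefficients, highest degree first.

R = [8, 1]

Step 1: lead(−8x⁵ + 4x⁴ + 30x³ − 32x² + 13x + 26) ÷ lead(D) = −8x⁵ ÷ −2x³ = 4x². Subtract (4x²)·D = −8x⁵ − 8x⁴ + 28x³ + 20x². Remainder: 12x⁴ + 2x³ − 52x² + 13x + 26.
Step 2: lead(12x⁴ + 2x³ − 52x² + 13x + 26) ÷ lead(D) = 12x⁴ ÷ −2x³ = −6x. Subtract (−6x)·D = 12x⁴ + 12x³ − 42x² − 30x. Remainder: −10x³ − 10x² + 43x + 26.
Step 3: lead(−10x³ − 10x² + 43x + 26) ÷ lead(D) = −10x³ ÷ −2x³ = 5. Subtract (5)·D = −10x³ − 10x² + 35x + 25. Remainder: 8x + 1.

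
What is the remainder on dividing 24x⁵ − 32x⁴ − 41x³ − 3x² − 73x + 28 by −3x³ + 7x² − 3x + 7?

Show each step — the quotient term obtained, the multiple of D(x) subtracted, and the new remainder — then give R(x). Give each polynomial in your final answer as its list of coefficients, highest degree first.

Step 1: lead(24x⁵ − 32x⁴ − 41x³ − 3x² − 73x + 28) ÷ lead(D) = 24x⁵ ÷ −3x³ = −8x². Subtract (−8x²)·D = 24x⁵ − 56x⁴ + 24x³ − 56x². Remainder: 24x⁴ − 65x³ + 53x² − 73x + 28.
Step 2: lead(24x⁴ − 65x³ + 53x² − 73x + 28) ÷ lead(D) = 24x⁴ ÷ −3x³ = −8x. Subtract (−8x)·D = 24x⁴ − 56x³ + 24x² − 56x. Remainder: −9x³ + 29x² − 17x + 28.
Step 3: lead(−9x³ + 29x² − 17x + 28) ÷ lead(D) = −9x³ ÷ −3x³ = 3. Subtract (3)·D = −9x³ + 21x² − 9x + 21. Remainder: 8x² − 8x + 7.

R = [8, -8, 7]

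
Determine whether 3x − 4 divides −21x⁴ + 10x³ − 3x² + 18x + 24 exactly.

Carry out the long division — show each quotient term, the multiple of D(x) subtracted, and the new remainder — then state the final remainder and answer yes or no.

R(x) = 0, so D(x) is a factor of P(x). yes

Step 1: lead(−21x⁴ + 10x³ − 3x² + 18x + 24) ÷ lead(D) = −21x⁴ ÷ 3x = −7x³. Subtract (−7x³)·D = −21x⁴ + 28x³. Remainder: −18x³ − 3x² + 18x + 24.
Step 2: lead(−18x³ − 3x² + 18x + 24) ÷ lead(D) = −18x³ ÷ 3x = −6x². Subtract (−6x²)·D = −18x³ + 24x². Remainder: −27x² + 18x + 24.
Step 3: lead(−27x² + 18x + 24) ÷ lead(D) = −27x² ÷ 3x = −9x. Subtract (−9x)·D = −27x² + 36x. Remainder: −18x + 24.
Step 4: lead(−18x + 24) ÷ lead(D) = −18x ÷ 3x = −6. Subtract (−6)·D = −18x + 24. Remainder: 0.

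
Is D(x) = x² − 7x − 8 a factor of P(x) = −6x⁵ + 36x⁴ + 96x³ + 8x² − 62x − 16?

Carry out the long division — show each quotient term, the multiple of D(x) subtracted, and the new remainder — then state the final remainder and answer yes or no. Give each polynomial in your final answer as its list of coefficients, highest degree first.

Step 1: lead(−6x⁵ + 36x⁴ + 96x³ + 8x² − 62x − 16) ÷ lead(D) = −6x⁵ ÷ x² = −6x³. Subtract (−6x³)·D = −6x⁵ + 42x⁴ + 48x³. Remainder: −6x⁴ + 48x³ + 8x² − 62x − 16.
Step 2: lead(−6x⁴ + 48x³ + 8x² − 62x − 16) ÷ lead(D) = −6x⁴ ÷ x² = −6x². Subtract (−6x²)·D = −6x⁴ + 42x³ + 48x². Remainder: 6x³ − 40x² − 62x − 16.
Step 3: lead(6x³ − 40x² − 62x − 16) ÷ lead(D) = 6x³ ÷ x² = 6x. Subtract (6x)·D = 6x³ − 42x² − 48x. Remainder: 2x² − 14x − 16.
Step 4: lead(2x² − 14x − 16) ÷ lead(D) = 2x² ÷ x² = 2. Subtract (2)·D = 2x² − 14x − 16. Remainder: 0.

R = [0], so D(x) is a factor of P(x). yes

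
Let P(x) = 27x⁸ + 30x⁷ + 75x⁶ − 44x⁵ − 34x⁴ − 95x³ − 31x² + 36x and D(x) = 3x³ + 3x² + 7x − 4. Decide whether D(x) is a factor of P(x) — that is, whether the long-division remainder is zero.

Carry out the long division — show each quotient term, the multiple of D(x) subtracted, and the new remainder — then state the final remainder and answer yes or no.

Step 1: lead(27x⁸ + 30x⁷ + 75x⁶ − 44x⁵ − 34x⁴ − 95x³ − 31x² + 36x) ÷ lead(D) = 27x⁸ ÷ 3x³ = 9x⁵. Subtract (9x⁵)·D = 27x⁸ + 27x⁷ + 63x⁶ − 36x⁵. Remainder: 3x⁷ + 12x⁶ − 8x⁵ − 34x⁴ − 95x³ − 31x² + 36x.
Step 2: lead(3x⁷ + 12x⁶ − 8x⁵ − 34x⁴ − 95x³ − 31x² + 36x) ÷ lead(D) = 3x⁷ ÷ 3x³ = x⁴. Subtract (x⁴)·D = 3x⁷ + 3x⁶ + 7x⁵ − 4x⁴. Remainder: 9x⁶ − 15x⁵ − 30x⁴ − 95x³ − 31x² + 36x.
Step 3: lead(9x⁶ − 15x⁵ − 30x⁴ − 95x³ − 31x² + 36x) ÷ lead(D) = 9x⁶ ÷ 3x³ = 3x³. Subtract (3x³)·D = 9x⁶ + 9x⁵ + 21x⁴ − 12x³. Remainder: −24x⁵ − 51x⁴ − 83x³ − 31x² + 36x.
Step 4: lead(−24x⁵ − 51x⁴ − 83x³ − 31x² + 36x) ÷ lead(D) = −24x⁵ ÷ 3x³ = −8x². Subtract (−8x²)·D = −24x⁵ − 24x⁴ − 56x³ + 32x². Remainder: −27x⁴ − 27x³ − 63x² + 36x.
Step 5: lead(−27x⁴ − 27x³ − 63x² + 36x) ÷ lead(D) = −27x⁴ ÷ 3x³ = −9x. Subtract (−9x)·D = −27x⁴ − 27x³ − 63x² + 36x. Remainder: 0.

R(x) = 0, so D(x) is a factor of P(x). yes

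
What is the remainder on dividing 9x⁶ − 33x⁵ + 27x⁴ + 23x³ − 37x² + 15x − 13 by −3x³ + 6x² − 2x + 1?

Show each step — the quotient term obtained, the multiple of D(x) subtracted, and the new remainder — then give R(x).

R(x) = −7

Step 1: lead(9x⁶ − 33x⁵ + 27x⁴ + 23x³ − 37x² + 15x − 13) ÷ lead(D) = 9x⁶ ÷ −3x³ = −3x³. Subtract (−3x³)·D = 9x⁶ − 18x⁵ + 6x⁴ − 3x³. Remainder: −15x⁵ + 21x⁴ + 26x³ − 37x² + 15x − 13.
Step 2: lead(−15x⁵ + 21x⁴ + 26x³ − 37x² + 15x − 13) ÷ lead(D) = −15x⁵ ÷ −3x³ = 5x². Subtract (5x²)·D = −15x⁵ + 30x⁴ − 10x³ + 5x². Remainder: −9x⁴ + 36x³ − 42x² + 15x − 13.
Step 3: lead(−9x⁴ + 36x³ − 42x² + 15x − 13) ÷ lead(D) = −9x⁴ ÷ −3x³ = 3x. Subtract (3x)·D = −9x⁴ + 18x³ − 6x² + 3x. Remainder: 18x³ − 36x² + 12x − 13.
Step 4: lead(18x³ − 36x² + 12x − 13) ÷ lead(D) = 18x³ ÷ −3x³ = −6. Subtract (−6)·D = 18x³ − 36x² + 12x − 6. Remainder: −7.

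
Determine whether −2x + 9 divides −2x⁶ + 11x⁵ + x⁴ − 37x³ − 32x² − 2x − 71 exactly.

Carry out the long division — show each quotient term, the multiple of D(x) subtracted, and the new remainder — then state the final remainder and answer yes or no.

Step 1: lead(−2x⁶ + 11x⁵ + x⁴ − 37x³ − 32x² − 2x − 71) ÷ lead(D) = −2x⁶ ÷ −2x = x⁵. Subtract (x⁵)·D = −2x⁶ + 9x⁵. Remainder: 2x⁵ + x⁴ − 37x³ − 32x² − 2x − 71.
Step 2: lead(2x⁵ + x⁴ − 37x³ − 32x² − 2x − 71) ÷ lead(D) = 2x⁵ ÷ −2x = −x⁴. Subtract (−x⁴)·D = 2x⁵ − 9x⁴. Remainder: 10x⁴ − 37x³ − 32x² − 2x − 71.
Step 3: lead(10x⁴ − 37x³ − 32x² − 2x − 71) ÷ lead(D) = 10x⁴ ÷ −2x = −5x³. Subtract (−5x³)·D = 10x⁴ − 45x³. Remainder: 8x³ − 32x² − 2x − 71.
Step 4: lead(8x³ − 32x² − 2x − 71) ÷ lead(D) = 8x³ ÷ −2x = −4x². Subtract (−4x²)·D = 8x³ − 36x². Remainder: 4x² − 2x − 71.
Step 5: lead(4x² − 2x − 71) ÷ lead(D) = 4x² ÷ −2x = −2x. Subtract (−2x)·D = 4x² − 18x. Remainder: 16x − 71.
Step 6: lead(16x − 71) ÷ lead(D) = 16x ÷ −2x = −8. Subtract (−8)·D = 16x − 72. Remainder: 1.

R(x) = 1, so D(x) is not a factor of P(x). no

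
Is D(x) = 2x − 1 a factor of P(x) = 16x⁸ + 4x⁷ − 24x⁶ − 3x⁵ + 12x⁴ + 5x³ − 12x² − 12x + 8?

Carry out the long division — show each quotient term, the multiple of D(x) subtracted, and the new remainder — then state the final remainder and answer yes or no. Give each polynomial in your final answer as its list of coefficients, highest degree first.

R = [0], so D(x) is a factor of P(x). yes

Step 1: lead(16x⁸ + 4x⁷ − 24x⁶ − 3x⁵ + 12x⁴ + 5x³ − 12x² − 12x + 8) ÷ lead(D) = 16x⁸ ÷ 2x = 8x⁷. Subtract (8x⁷)·D = 16x⁸ − 8x⁷. Remainder: 12x⁷ − 24x⁶ − 3x⁵ + 12x⁴ + 5x³ − 12x² − 12x + 8.
Step 2: lead(12x⁷ − 24x⁶ − 3x⁵ + 12x⁴ + 5x³ − 12x² − 12x + 8) ÷ lead(D) = 12x⁷ ÷ 2x = 6x⁶. Subtract (6x⁶)·D = 12x⁷ − 6x⁶. Remainder: −18x⁶ − 3x⁵ + 12x⁴ + 5x³ − 12x² − 12x + 8.
Step 3: lead(−18x⁶ − 3x⁵ + 12x⁴ + 5x³ − 12x² − 12x + 8) ÷ lead(D) = −18x⁶ ÷ 2x = −9x⁵. Subtract (−9x⁵)·D = −18x⁶ + 9x⁵. Remainder: −12x⁵ + 12x⁴ + 5x³ − 12x² − 12x + 8.
Step 4: lead(−12x⁵ + 12x⁴ + 5x³ − 12x² − 12x + 8) ÷ lead(D) = −12x⁵ ÷ 2x = −6x⁴. Subtract (−6x⁴)·D = −12x⁵ + 6x⁴. Remainder: 6x⁴ + 5x³ − 12x² − 12x + 8.
Step 5: lead(6x⁴ + 5x³ − 12x² − 12x + 8) ÷ lead(D) = 6x⁴ ÷ 2x = 3x³. Subtract (3x³)·D = 6x⁴ − 3x³. Remainder: 8x³ − 12x² − 12x + 8.
Step 6: lead(8x³ − 12x² − 12x + 8) ÷ lead(D) = 8x³ ÷ 2x = 4x². Subtract (4x²)·D = 8x³ − 4x². Remainder: −8x² − 12x + 8.
Step 7: lead(−8x² − 12x + 8) ÷ lead(D) = −8x² ÷ 2x = −4x. Subtract (−4x)·D = −8x² + 4x. Remainder: −16x + 8.
Step 8: lead(−16x + 8) ÷ lead(D) = −16x ÷ 2x = −8. Subtract (−8)·D = −16x + 8. Remainder: 0.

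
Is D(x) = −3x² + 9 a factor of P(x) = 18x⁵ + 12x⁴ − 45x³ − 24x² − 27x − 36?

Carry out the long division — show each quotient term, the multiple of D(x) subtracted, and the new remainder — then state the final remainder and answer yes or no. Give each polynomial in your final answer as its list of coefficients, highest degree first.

Step 1: lead(18x⁵ + 12x⁴ − 45x³ − 24x² − 27x − 36) ÷ lead(D) = 18x⁵ ÷ −3x² = −6x³. Subtract (−6x³)·D = 18x⁵ − 54x³. Remainder: 12x⁴ + 9x³ − 24x² − 27x − 36.
Step 2: lead(12x⁴ + 9x³ − 24x² − 27x − 36) ÷ lead(D) = 12x⁴ ÷ −3x² = −4x². Subtract (−4x²)·D = 12x⁴ − 36x². Remainder: 9x³ + 12x² − 27x − 36.
Step 3: lead(9x³ + 12x² − 27x − 36) ÷ lead(D) = 9x³ ÷ −3x² = −3x. Subtract (−3x)·D = 9x³ − 27x. Remainder: 12x² − 36.
Step 4: lead(12x² − 36) ÷ lead(D) = 12x² ÷ −3x² = −4. Subtract (−4)·D = 12x² − 36. Remainder: 0.

R = [0], so D(x) is a factor of P(x). yes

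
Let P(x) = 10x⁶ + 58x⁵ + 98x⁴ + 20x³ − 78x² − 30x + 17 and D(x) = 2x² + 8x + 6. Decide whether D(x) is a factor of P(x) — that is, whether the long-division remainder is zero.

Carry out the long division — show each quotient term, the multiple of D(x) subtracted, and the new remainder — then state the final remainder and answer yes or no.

Step 1: lead(10x⁶ + 58x⁵ + 98x⁴ + 20x³ − 78x² − 30x + 17) ÷ lead(D) = 10x⁶ ÷ 2x² = 5x⁴. Subtract (5x⁴)·D = 10x⁶ + 40x⁵ + 30x⁴. Remainder: 18x⁵ + 68x⁴ + 20x³ − 78x² − 30x + 17.
Step 2: lead(18x⁵ + 68x⁴ + 20x³ − 78x² − 30x + 17) ÷ lead(D) = 18x⁵ ÷ 2x² = 9x³. Subtract (9x³)·D = 18x⁵ + 72x⁴ + 54x³. Remainder: −4x⁴ − 34x³ − 78x² − 30x + 17.
Step 3: lead(−4x⁴ − 34x³ − 78x² − 30x + 17) ÷ lead(D) = −4x⁴ ÷ 2x² = −2x². Subtract (−2x²)·D = −4x⁴ − 16x³ − 12x². Remainder: −18x³ − 66x² − 30x + 17.
Step 4: lead(−18x³ − 66x² − 30x + 17) ÷ lead(D) = −18x³ ÷ 2x² = −9x. Subtract (−9x)·D = −18x³ − 72x² − 54x. Remainder: 6x² + 24x + 17.
Step 5: lead(6x² + 24x + 17) ÷ lead(D) = 6x² ÷ 2x² = 3. Subtract (3)·D = 6x² + 24x + 18. Remainder: −1.

R(x) = −1, so D(x) is not a factor of P(x). no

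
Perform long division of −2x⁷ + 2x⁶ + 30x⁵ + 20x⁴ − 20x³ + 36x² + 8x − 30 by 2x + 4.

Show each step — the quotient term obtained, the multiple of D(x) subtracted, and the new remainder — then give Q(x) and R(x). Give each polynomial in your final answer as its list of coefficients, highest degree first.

Q = [-1, 3, 9, -8, 6, 6, -8]; R = [2]

Step 1: lead(−2x⁷ + 2x⁶ + 30x⁵ + 20x⁴ − 20x³ + 36x² + 8x − 30) ÷ lead(D) = −2x⁷ ÷ 2x = −x⁶. Subtract (−x⁶)·D = −2x⁷ − 4x⁶. Remainder: 6x⁶ + 30x⁵ + 20x⁴ − 20x³ + 36x² + 8x − 30.
Step 2: lead(6x⁶ + 30x⁵ + 20x⁴ − 20x³ + 36x² + 8x − 30) ÷ lead(D) = 6x⁶ ÷ 2x = 3x⁵. Subtract (3x⁵)·D = 6x⁶ + 12x⁵. Remainder: 18x⁵ + 20x⁴ − 20x³ + 36x² + 8x − 30.
Step 3: lead(18x⁵ + 20x⁴ − 20x³ + 36x² + 8x − 30) ÷ lead(D) = 18x⁵ ÷ 2x = 9x⁴. Subtract (9x⁴)·D = 18x⁵ + 36x⁴. Remainder: −16x⁴ − 20x³ + 36x² + 8x − 30.
Step 4: lead(−16x⁴ − 20x³ + 36x² + 8x − 30) ÷ lead(D) = −16x⁴ ÷ 2x = −8x³. Subtract (−8x³)·D = −16x⁴ − 32x³. Remainder: 12x³ + 36x² + 8x − 30.
Step 5: lead(12x³ + 36x² + 8x − 30) ÷ lead(D) = 12x³ ÷ 2x = 6x². Subtract (6x²)·D = 12x³ + 24x². Remainder: 12x² + 8x − 30.
Step 6: lead(12x² + 8x − 30) ÷ lead(D) = 12x² ÷ 2x = 6x. Subtract (6x)·D = 12x² + 24x. Remainder: −16x − 30.
Step 7: lead(−16x − 30) ÷ lead(D) = −16x ÷ 2x = −8. Subtract (−8)·D = −16x − 32. Remainder: 2.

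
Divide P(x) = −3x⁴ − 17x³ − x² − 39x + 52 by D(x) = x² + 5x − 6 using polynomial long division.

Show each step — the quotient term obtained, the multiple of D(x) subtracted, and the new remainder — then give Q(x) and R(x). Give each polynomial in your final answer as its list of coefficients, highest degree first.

Step 1: lead(−3x⁴ − 17x³ − x² − 39x + 52) ÷ lead(D) = −3x⁴ ÷ x² = −3x². Subtract (−3x²)·D = −3x⁴ − 15x³ + 18x². Remainder: −2x³ − 19x² − 39x + 52.
Step 2: lead(−2x³ − 19x² − 39x + 52) ÷ lead(D) = −2x³ ÷ x² = −2x. Subtract (−2x)·D = −2x³ − 10x² + 12x. Remainder: −9x² − 51x + 52.
Step 3: lead(−9x² − 51x + 52) ÷ lead(D) = −9x² ÷ x² = −9. Subtract (−9)·D = −9x² − 45x + 54. Remainder: −6x − 2.

Q = [-3, -2, -9]; R = [-6, -2]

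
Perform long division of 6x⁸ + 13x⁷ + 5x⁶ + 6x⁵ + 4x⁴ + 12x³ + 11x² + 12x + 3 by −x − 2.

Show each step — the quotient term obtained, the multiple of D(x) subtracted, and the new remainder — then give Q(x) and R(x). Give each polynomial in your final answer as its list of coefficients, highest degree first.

Q = [-6, -1, -3, 0, -4, -4, -3, -6]; R = [-9]

Step 1: lead(6x⁸ + 13x⁷ + 5x⁶ + 6x⁵ + 4x⁴ + 12x³ + 11x² + 12x + 3) ÷ lead(D) = 6x⁸ ÷ −x = −6x⁷. Subtract (−6x⁷)·D = 6x⁸ + 12x⁷. Remainder: x⁷ + 5x⁶ + 6x⁵ + 4x⁴ + 12x³ + 11x² + 12x + 3.
Step 2: lead(x⁷ + 5x⁶ + 6x⁵ + 4x⁴ + 12x³ + 11x² + 12x + 3) ÷ lead(D) = x⁷ ÷ −x = −x⁶. Subtract (−x⁶)·D = x⁷ + 2x⁶. Remainder: 3x⁶ + 6x⁵ + 4x⁴ + 12x³ + 11x² + 12x + 3.
Step 3: lead(3x⁶ + 6x⁵ + 4x⁴ + 12x³ + 11x² + 12x + 3) ÷ lead(D) = 3x⁶ ÷ −x = −3x⁵. Subtract (−3x⁵)·D = 3x⁶ + 6x⁵. Remainder: 4x⁴ + 12x³ + 11x² + 12x + 3.
Step 4: lead(4x⁴ + 12x³ + 11x² + 12x + 3) ÷ lead(D) = 4x⁴ ÷ −x = −4x³. Subtract (−4x³)·D = 4x⁴ + 8x³. Remainder: 4x³ + 11x² + 12x + 3.
Step 5: lead(4x³ + 11x² + 12x + 3) ÷ lead(D) = 4x³ ÷ −x = −4x². Subtract (−4x²)·D = 4x³ + 8x². Remainder: 3x² + 12x + 3.
Step 6: lead(3x² + 12x + 3) ÷ lead(D) = 3x² ÷ −x = −3x. Subtract (−3x)·D = 3x² + 6x. Remainder: 6x + 3.
Step 7: lead(6x + 3) ÷ lead(D) = 6x ÷ −x = −6. Subtract (−6)·D = 6x + 12. Remainder: −9.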